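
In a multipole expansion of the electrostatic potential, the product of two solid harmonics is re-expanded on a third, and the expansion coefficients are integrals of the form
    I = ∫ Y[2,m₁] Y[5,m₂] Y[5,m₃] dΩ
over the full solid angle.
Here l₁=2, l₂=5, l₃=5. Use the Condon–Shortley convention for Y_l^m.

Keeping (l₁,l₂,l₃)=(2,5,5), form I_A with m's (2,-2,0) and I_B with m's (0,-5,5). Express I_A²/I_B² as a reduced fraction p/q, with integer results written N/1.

28/45

Same 2,5,5: normalisation and zero-m 3j drop out of the ratio.
A: Δ: 2! 2! 8! / 13! → 1/38610; sum: t=0:+1/2880 = 1/2880; 3j²(2 5 5; 2 -2 0) = Δ·Π!·Σ² = 14/429  (sign -1)
B: Δ: 2! 2! 8! / 13! → 1/38610; sum: t=0:+1/161280 = 1/161280; 3j²(2 5 5; 0 -5 5) = Δ·Π!·Σ² = 15/286  (sign +1)
I_A²/I_B² = (14/429)/(15/286) = 28/45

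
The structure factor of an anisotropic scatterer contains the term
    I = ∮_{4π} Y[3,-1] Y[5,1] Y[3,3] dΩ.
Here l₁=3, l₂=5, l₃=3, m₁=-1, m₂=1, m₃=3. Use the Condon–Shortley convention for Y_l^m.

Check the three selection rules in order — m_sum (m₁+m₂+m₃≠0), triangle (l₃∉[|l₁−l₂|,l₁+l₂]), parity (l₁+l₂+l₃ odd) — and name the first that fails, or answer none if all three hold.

m_sum

Σmᵢ = 3  ✗
l₃∈[|l₁−l₂|,l₁+l₂]=[2,8], have l₃=3
Σlᵢ = 11 ⇒ odd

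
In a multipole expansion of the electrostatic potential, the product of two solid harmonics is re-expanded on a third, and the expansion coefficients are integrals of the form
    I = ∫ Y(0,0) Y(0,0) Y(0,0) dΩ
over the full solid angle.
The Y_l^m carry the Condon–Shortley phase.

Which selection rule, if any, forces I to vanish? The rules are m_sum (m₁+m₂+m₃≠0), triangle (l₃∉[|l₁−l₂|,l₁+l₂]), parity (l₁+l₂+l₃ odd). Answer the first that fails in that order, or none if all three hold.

none

azimuthal sum: 0 + 0 + 0 = 0  ✓
0 ≤ 0 ≤ 0 (triangle on l)  ✓
L = 0 + 0 + 0 = 0 (even)  ✓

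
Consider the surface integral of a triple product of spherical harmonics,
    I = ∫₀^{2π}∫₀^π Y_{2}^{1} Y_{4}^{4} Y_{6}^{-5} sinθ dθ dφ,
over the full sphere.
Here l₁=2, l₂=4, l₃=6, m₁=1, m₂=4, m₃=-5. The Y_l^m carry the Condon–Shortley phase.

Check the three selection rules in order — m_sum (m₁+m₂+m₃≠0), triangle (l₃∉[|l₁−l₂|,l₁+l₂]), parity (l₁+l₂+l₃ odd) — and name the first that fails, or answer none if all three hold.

Σmᵢ = 0  ✓
l₃∈[|l₁−l₂|,l₁+l₂]=[2,6], have l₃=6  ✓
Σlᵢ = 12 ⇒ even  ✓

none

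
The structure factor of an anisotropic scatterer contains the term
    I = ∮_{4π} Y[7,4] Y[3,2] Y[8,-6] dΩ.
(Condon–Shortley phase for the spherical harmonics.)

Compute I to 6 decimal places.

0.146812

Rules hold: Σm=0, L=18 even, 4≤8≤10.
N = 15·7·17 = 1785
Δ = 2!·12!·4!/19! = 1/5290740
Racah Σ t=0..2: t=0:+1/7257600 t=1:−1/2073600 t=2:+1/7257600 = -1/4838400
⇒ 3j(7 3 8; 0 0 0)² = 252/20995, sgn -1
Racah Σ t=1..2: t=1:−1/174182400 t=2:+1/479001600 = -1/273715200
⇒ 3j(7 3 8; 4 2 -6)² = 49/3876, sgn -1
4πI² = N·(3j₀)²·(3jₘ)² = 21609/79781
I = +1·√(0.270854/4π) = 0.14681238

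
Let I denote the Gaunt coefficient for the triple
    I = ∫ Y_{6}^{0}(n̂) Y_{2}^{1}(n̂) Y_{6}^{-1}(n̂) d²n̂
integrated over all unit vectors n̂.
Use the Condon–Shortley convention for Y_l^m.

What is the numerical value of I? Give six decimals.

m-sum 0 ✓  L=14 even ✓  4≤6≤8 ✓
Π(2lᵢ+1) = 13×5×13 = 845
triangle coeff Δ(6,2,6) = 1/90090
Σ_t [0,2]: t=0:+1/69120 t=1:−1/14400 t=2:+1/69120 = -7/172800
(3j)²=14/715 [(6 2 6; 0 0 0)], sign=-1
Σ_t [1,2]: t=1:−1/28800 t=2:+1/34560 = -1/172800
(3j)²=1/1430 [(6 2 6; 0 1 -1)], sign=+1
⇒ 4πI² = 7/605
I = (-1)√(7/605/(4π)) = -0.03034355

-0.030344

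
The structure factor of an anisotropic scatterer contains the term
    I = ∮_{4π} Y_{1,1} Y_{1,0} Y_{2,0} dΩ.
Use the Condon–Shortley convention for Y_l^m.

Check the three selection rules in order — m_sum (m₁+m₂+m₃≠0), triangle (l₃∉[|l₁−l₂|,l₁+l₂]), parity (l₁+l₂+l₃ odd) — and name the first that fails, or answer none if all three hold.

m_sum

azimuthal sum: 1 + 0 + 0 = 1  ✗
0 ≤ 2 ≤ 2 (triangle on l)
L = 1 + 1 + 2 = 4 (even)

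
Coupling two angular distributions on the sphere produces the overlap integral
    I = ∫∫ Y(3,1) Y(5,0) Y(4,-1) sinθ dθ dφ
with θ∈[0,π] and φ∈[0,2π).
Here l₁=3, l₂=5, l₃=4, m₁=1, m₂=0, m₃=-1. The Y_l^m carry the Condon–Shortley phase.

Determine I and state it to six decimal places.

Checks pass: Σm=0; 12 even; l₃=4∈[2,8].
(2·3+1)(2·5+1)(2·4+1) = 693
Δ: 4! 2! 6! / 13! → 1/180180
sum: t=1:−1/576 t=2:+1/144 t=3:−1/576 = 1/288
3j²(3 5 4; 0 0 0) = Δ·Π!·Σ² = 20/1001  (sign +1)
sum: t=0:+1/5760 t=1:−1/288 t=2:+1/288 = 1/5760
3j²(3 5 4; 1 0 -1) = Δ·Π!·Σ² = 1/12012  (sign -1)
combine: 4πI² = 693·20/1001·1/12012 = 15/13013
take √, sign -1: I = -0.00957750

-0.009577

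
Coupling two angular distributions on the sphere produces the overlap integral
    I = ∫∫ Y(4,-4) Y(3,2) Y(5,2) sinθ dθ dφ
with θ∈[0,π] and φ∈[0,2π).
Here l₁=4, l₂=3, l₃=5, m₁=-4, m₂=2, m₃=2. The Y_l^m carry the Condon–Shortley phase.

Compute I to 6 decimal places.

-0.109480

Checks pass: Σm=0; 12 even; l₃=5∈[1,7].
(2·4+1)(2·3+1)(2·5+1) = 693
Δ: 2! 6! 4! / 13! → 1/180180
sum: t=0:+1/576 t=1:−1/144 t=2:+1/576 = -1/288
3j²(4 3 5; 0 0 0) = Δ·Π!·Σ² = 20/1001  (sign +1)
sum: t=2:+1/8640 = 1/8640
3j²(4 3 5; -4 2 2) = Δ·Π!·Σ² = 14/1287  (sign -1)
combine: 4πI² = 693·20/1001·14/1287 = 280/1859
take √, sign -1: I = -0.10947990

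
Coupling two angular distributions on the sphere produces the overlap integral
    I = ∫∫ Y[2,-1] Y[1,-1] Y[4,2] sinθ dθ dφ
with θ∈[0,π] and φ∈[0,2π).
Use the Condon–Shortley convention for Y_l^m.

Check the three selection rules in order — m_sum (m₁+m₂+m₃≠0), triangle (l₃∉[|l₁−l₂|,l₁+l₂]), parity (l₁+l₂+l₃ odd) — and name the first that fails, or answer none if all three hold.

m₁+m₂+m₃ = -1 − 1 + 2 = 0  ✓
triangle: |2−1|=1 ≤ l₃=4 ≤ 2+1=3  ✗
parity: l₁+l₂+l₃ = 7 is odd

triangle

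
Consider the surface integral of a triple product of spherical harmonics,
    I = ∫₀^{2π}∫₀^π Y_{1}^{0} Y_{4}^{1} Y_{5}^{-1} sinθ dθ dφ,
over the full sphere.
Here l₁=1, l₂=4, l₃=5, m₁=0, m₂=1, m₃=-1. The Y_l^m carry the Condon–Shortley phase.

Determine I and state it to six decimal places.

m-sum 0 ✓  L=10 even ✓  3≤5≤5 ✓
Π(2lᵢ+1) = 3×9×11 = 297
triangle coeff Δ(1,4,5) = 1/495
Σ_t [0,0]: t=0:+1/576 = 1/576
(3j)²=5/99 [(1 4 5; 0 0 0)], sign=-1
Σ_t [0,0]: t=0:+1/720 = 1/720
(3j)²=8/165 [(1 4 5; 0 1 -1)], sign=+1
⇒ 4πI² = 8/11
I = (-1)√(8/11/(4π)) = -0.24057125

-0.240571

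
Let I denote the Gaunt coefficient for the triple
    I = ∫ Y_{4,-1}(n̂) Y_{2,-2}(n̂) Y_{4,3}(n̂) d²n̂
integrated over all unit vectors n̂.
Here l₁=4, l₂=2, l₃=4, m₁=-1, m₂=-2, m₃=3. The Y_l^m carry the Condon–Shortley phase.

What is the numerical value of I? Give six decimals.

m-sum 0 ✓  L=10 even ✓  2≤4≤6 ✓
Π(2lᵢ+1) = 9×5×9 = 405
triangle coeff Δ(4,2,4) = 1/13860
Σ_t [0,2]: t=0:+1/192 t=1:−1/36 t=2:+1/192 = -5/288
(3j)²=20/693 [(4 2 4; 0 0 0)], sign=-1
Σ_t [0,0]: t=0:+1/480 = 1/480
(3j)²=3/110 [(4 2 4; -1 -2 3)], sign=-1
⇒ 4πI² = 270/847
I = (+1)√(270/847/(4π)) = 0.15927046

0.159270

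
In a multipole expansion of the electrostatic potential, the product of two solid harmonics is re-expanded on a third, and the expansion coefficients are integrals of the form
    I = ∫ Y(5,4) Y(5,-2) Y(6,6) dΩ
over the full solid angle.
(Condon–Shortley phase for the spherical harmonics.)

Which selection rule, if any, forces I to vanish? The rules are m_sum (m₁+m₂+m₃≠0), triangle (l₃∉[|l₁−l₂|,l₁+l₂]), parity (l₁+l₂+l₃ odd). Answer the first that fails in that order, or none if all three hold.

m_sum

m₁+m₂+m₃ = 4 − 2 + 6 = 8  ✗
triangle: |5−5|=0 ≤ l₃=6 ≤ 5+5=10
parity: l₁+l₂+l₃ = 16 is even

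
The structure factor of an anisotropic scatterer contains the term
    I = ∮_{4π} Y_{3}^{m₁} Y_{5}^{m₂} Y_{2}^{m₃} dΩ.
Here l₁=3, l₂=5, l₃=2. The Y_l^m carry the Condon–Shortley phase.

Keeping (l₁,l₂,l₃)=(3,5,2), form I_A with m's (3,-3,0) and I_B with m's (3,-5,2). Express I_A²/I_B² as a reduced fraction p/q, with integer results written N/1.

Same 3,5,2: normalisation and zero-m 3j drop out of the ratio.
A: Δ: 6! 0! 4! / 11! → 1/2310; sum: t=0:+1/2880 = 1/2880; 3j²(3 5 2; 3 -3 0) = Δ·Π!·Σ² = 2/165  (sign +1)
B: Δ: 6! 0! 4! / 11! → 1/2310; sum: t=0:+1/17280 = 1/17280; 3j²(3 5 2; 3 -5 2) = Δ·Π!·Σ² = 1/11  (sign +1)
I_A²/I_B² = (2/165)/(1/11) = 2/15

2/15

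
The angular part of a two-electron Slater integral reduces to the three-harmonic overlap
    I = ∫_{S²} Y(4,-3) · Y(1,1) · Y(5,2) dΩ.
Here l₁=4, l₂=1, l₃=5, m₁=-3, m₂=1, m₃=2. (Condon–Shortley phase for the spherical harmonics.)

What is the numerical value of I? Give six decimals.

0.085055

Rules hold: Σm=0, L=10 even, 3≤5≤5.
N = 9·3·11 = 297
Δ = 0!·8!·2!/11! = 1/495
Racah Σ t=0..0: t=0:+1/576 = 1/576
⇒ 3j(4 1 5; 0 0 0)² = 5/99, sgn -1
Racah Σ t=0..0: t=0:+1/10080 = 1/10080
⇒ 3j(4 1 5; -3 1 2)² = 1/165, sgn -1
4πI² = N·(3j₀)²·(3jₘ)² = 1/11
I = +1·√(0.0909091/4π) = 0.08505478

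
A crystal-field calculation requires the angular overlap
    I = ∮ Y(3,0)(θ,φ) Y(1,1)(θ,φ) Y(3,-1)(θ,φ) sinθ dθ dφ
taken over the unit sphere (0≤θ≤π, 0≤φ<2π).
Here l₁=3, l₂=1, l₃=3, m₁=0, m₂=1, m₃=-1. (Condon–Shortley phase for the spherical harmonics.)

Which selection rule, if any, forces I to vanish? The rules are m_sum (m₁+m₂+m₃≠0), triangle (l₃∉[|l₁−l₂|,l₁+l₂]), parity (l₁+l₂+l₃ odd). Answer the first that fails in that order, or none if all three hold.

parity

m₁+m₂+m₃ = 0 + 1 − 1 = 0  ✓
triangle: |3−1|=2 ≤ l₃=3 ≤ 3+1=4  ✓
parity: l₁+l₂+l₃ = 7 is odd  ✗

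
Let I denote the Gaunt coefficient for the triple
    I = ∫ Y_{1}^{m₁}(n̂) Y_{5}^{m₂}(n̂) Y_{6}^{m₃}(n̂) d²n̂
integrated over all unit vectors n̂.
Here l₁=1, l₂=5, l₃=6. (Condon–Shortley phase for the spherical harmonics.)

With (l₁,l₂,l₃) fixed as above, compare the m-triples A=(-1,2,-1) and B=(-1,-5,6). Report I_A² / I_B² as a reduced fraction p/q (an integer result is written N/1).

5/33

Same 1,5,6: normalisation and zero-m 3j drop out of the ratio.
A: Δ: 0! 2! 10! / 13! → 1/858; sum: t=0:+1/60480 = 1/60480; 3j²(1 5 6; -1 2 -1) = Δ·Π!·Σ² = 5/429  (sign -1)
B: Δ: 0! 2! 10! / 13! → 1/858; sum: t=0:+1/7257600 = 1/7257600; 3j²(1 5 6; -1 -5 6) = Δ·Π!·Σ² = 1/13  (sign +1)
I_A²/I_B² = (5/429)/(1/13) = 5/33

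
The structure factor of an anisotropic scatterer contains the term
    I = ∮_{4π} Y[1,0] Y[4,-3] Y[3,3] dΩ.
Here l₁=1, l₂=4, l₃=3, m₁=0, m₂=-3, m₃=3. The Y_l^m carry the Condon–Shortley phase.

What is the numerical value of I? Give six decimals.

m-sum 0 ✓  L=8 even ✓  3≤3≤5 ✓
Π(2lᵢ+1) = 3×9×7 = 189
triangle coeff Δ(1,4,3) = 1/252
Σ_t [1,1]: t=1:−1/36 = -1/36
(3j)²=4/63 [(1 4 3; 0 0 0)], sign=+1
Σ_t [1,1]: t=1:−1/720 = -1/720
(3j)²=1/36 [(1 4 3; 0 -3 3)], sign=-1
⇒ 4πI² = 1/3
I = (-1)√(1/3/(4π)) = -0.16286750

-0.162868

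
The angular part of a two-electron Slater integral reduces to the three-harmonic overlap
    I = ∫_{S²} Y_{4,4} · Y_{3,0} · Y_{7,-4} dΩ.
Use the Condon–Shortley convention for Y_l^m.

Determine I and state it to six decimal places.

0.086551

Rules hold: Σm=0, L=14 even, 1≤7≤7.
N = 9·7·15 = 945
Δ = 0!·8!·6!/15! = 1/45045
Racah Σ t=0..0: t=0:+1/20736 = 1/20736
⇒ 3j(4 3 7; 0 0 0)² = 35/1287, sgn -1
Racah Σ t=0..0: t=0:+1/1451520 = 1/1451520
⇒ 3j(4 3 7; 4 0 -4)² = 1/273, sgn -1
4πI² = N·(3j₀)²·(3jₘ)² = 175/1859
I = +1·√(0.0941366/4π) = 0.08655146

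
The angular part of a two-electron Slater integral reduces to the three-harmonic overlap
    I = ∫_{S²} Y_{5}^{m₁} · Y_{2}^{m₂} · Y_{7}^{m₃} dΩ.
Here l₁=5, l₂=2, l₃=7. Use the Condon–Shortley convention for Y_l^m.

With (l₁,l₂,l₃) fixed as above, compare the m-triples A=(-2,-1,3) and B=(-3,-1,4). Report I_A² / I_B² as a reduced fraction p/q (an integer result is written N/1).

32/33

l's match ⇒ only the (l;m) 3-j factors differ between A and B.
A: triangle coeff Δ(5,2,7) = 1/15015; Σ_t [0,0]: t=0:+1/181440 = 1/181440; (3j)²=32/1001 [(5 2 7; -2 -1 3)], sign=+1
B: triangle coeff Δ(5,2,7) = 1/15015; Σ_t [0,0]: t=0:+1/483840 = 1/483840; (3j)²=3/91 [(5 2 7; -3 -1 4)], sign=-1
I_A²/I_B² = (32/1001)/(3/91) = 32/33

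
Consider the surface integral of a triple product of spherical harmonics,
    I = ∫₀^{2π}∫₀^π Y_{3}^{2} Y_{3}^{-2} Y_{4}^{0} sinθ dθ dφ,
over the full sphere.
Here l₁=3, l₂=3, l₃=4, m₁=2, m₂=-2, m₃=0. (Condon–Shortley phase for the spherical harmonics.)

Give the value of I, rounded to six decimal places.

Rules hold: Σm=0, L=10 even, 0≤4≤6.
N = 7·7·9 = 441
Δ = 2!·4!·4!/11! = 1/34650
Racah Σ t=0..2: t=0:+1/72 t=1:−1/16 t=2:+1/72 = -5/144
⇒ 3j(3 3 4; 0 0 0)² = 2/77, sgn -1
Racah Σ t=0..1: t=0:+1/72 t=1:−1/576 = 7/576
⇒ 3j(3 3 4; 2 -2 0)² = 7/198, sgn +1
4πI² = N·(3j₀)²·(3jₘ)² = 49/121
I = -1·√(0.404959/4π) = -0.17951487

-0.179515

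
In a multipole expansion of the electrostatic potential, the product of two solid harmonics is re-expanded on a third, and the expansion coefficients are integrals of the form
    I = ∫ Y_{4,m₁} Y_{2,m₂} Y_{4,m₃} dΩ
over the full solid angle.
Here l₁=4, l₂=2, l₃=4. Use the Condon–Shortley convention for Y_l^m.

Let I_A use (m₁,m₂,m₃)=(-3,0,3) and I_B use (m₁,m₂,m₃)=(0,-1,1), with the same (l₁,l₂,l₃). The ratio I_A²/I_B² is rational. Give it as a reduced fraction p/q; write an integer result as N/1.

Same 4,2,4: normalisation and zero-m 3j drop out of the ratio.
A: Δ: 2! 6! 2! / 11! → 1/13860; sum: t=1:−1/720 t=2:+1/480 = 1/1440; 3j²(4 2 4; -3 0 3) = Δ·Π!·Σ² = 7/1980  (sign -1)
B: Δ: 2! 6! 2! / 11! → 1/13860; sum: t=0:+1/96 t=1:−1/72 = -1/288; 3j²(4 2 4; 0 -1 1) = Δ·Π!·Σ² = 1/462  (sign +1)
I_A²/I_B² = (7/1980)/(1/462) = 49/30

49/30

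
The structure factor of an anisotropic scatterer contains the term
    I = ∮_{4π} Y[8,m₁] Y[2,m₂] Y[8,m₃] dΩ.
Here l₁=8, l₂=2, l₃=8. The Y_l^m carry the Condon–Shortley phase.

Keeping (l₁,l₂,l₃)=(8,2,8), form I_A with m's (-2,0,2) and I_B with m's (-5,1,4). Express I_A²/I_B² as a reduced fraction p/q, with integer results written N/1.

Same 8,2,8: normalisation and zero-m 3j drop out of the ratio.
A: Δ: 2! 14! 2! / 19! → 1/348840; sum: t=0:+1/348364800 t=1:−1/43545600 t=2:+1/116121600 = -1/87091200; 3j²(8 2 8; -2 0 2) = Δ·Π!·Σ² = 10/969  (sign -1)
B: Δ: 2! 14! 2! / 19! → 1/348840; sum: t=1:−1/1916006400 t=2:+1/479001600 = 1/638668800; 3j²(8 2 8; -5 1 4) = Δ·Π!·Σ² = 117/6460  (sign +1)
I_A²/I_B² = (10/969)/(117/6460) = 200/351

200/351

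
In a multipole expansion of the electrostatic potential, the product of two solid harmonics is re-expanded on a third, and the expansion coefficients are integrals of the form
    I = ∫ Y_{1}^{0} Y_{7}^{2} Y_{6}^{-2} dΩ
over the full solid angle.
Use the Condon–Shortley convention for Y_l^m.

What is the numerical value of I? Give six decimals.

0.234717

Rules hold: Σm=0, L=14 even, 6≤6≤8.
N = 3·15·13 = 585
Δ = 2!·0!·12!/15! = 1/1365
Racah Σ t=1..1: t=1:−1/518400 = -1/518400
⇒ 3j(1 7 6; 0 0 0)² = 7/195, sgn -1
Racah Σ t=1..1: t=1:−1/967680 = -1/967680
⇒ 3j(1 7 6; 0 2 -2)² = 3/91, sgn -1
4πI² = N·(3j₀)²·(3jₘ)² = 9/13
I = +1·√(0.692308/4π) = 0.23471705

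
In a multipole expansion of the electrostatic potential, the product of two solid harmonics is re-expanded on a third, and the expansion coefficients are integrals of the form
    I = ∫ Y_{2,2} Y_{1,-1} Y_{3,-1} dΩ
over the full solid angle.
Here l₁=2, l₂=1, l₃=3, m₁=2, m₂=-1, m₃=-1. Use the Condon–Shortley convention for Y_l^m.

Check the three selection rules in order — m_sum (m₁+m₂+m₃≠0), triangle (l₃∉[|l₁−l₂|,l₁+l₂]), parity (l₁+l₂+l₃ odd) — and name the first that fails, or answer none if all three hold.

m₁+m₂+m₃ = 2 − 1 − 1 = 0  ✓
triangle: |2−1|=1 ≤ l₃=3 ≤ 2+1=3  ✓
parity: l₁+l₂+l₃ = 6 is even  ✓

none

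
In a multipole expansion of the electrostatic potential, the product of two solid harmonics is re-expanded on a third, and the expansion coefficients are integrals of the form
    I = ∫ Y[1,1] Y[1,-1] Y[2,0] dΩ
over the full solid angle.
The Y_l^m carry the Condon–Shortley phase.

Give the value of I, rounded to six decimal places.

m-sum 0 ✓  L=4 even ✓  0≤2≤2 ✓
Π(2lᵢ+1) = 3×3×5 = 45
triangle coeff Δ(1,1,2) = 1/30
Σ_t [0,0]: t=0:+1/1 = 1/1
(3j)²=2/15 [(1 1 2; 0 0 0)], sign=+1
Σ_t [0,0]: t=0:+1/4 = 1/4
(3j)²=1/30 [(1 1 2; 1 -1 0)], sign=+1
⇒ 4πI² = 1/5
I = (+1)√(1/5/(4π)) = 0.12615663

0.126157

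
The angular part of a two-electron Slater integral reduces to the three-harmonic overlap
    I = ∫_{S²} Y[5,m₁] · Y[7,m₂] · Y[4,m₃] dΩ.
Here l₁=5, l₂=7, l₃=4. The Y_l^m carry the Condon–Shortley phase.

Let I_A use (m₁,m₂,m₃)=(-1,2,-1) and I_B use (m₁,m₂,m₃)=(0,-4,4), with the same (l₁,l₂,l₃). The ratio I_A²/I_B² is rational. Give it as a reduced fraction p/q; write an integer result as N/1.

l's match ⇒ only the (l;m) 3-j factors differ between A and B.
A: triangle coeff Δ(5,7,4) = 1/6126120; Σ_t [4,6]: t=4:+1/138240 t=5:−1/34560 t=6:+1/103680 = -1/82944; (3j)²=125/9724 [(5 7 4; -1 2 -1)], sign=+1
B: triangle coeff Δ(5,7,4) = 1/6126120; Σ_t [3,3]: t=3:−1/1036800 = -1/1036800; (3j)²=14/663 [(5 7 4; 0 -4 4)], sign=-1
I_A²/I_B² = (125/9724)/(14/663) = 375/616

375/616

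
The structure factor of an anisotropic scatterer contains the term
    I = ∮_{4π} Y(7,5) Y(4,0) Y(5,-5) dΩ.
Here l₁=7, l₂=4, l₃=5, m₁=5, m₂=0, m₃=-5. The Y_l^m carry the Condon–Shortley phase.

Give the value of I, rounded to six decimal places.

Checks pass: Σm=0; 16 even; l₃=5∈[3,11].
(2·7+1)(2·4+1)(2·5+1) = 1485
Δ: 6! 8! 2! / 17! → 1/6126120
sum: t=2:+1/69120 t=3:−1/20736 t=4:+1/69120 = -1/51840
3j²(7 4 5; 0 0 0) = Δ·Π!·Σ² = 280/21879  (sign +1)
sum: t=2:+1/3870720 = 1/3870720
3j²(7 4 5; 5 0 -5) = Δ·Π!·Σ² = 135/6188  (sign +1)
combine: 4πI² = 1485·280/21879·135/6188 = 20250/48841
take √, sign +1: I = 0.18164160

0.181642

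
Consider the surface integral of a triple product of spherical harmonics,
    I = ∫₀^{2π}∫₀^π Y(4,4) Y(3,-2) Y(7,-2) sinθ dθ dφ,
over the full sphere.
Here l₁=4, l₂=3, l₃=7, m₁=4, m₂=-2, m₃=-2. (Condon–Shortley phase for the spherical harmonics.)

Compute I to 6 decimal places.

m-sum 0 ✓  L=14 even ✓  1≤7≤7 ✓
Π(2lᵢ+1) = 9×7×15 = 945
triangle coeff Δ(4,3,7) = 1/45045
Σ_t [0,0]: t=0:+1/20736 = 1/20736
(3j)²=35/1287 [(4 3 7; 0 0 0)], sign=-1
Σ_t [0,0]: t=0:+1/4838400 = 1/4838400
(3j)²=1/5005 [(4 3 7; 4 -2 -2)], sign=-1
⇒ 4πI² = 105/20449
I = (+1)√(105/20449/(4π)) = 0.02021407

0.020214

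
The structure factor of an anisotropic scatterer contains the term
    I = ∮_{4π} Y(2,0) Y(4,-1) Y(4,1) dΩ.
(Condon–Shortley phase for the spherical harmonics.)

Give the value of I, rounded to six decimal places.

-0.139264

Checks pass: Σm=0; 10 even; l₃=4∈[2,6].
(2·2+1)(2·4+1)(2·4+1) = 405
Δ: 2! 2! 6! / 11! → 1/13860
sum: t=0:+1/192 t=1:−1/36 t=2:+1/192 = -5/288
3j²(2 4 4; 0 0 0) = Δ·Π!·Σ² = 20/693  (sign -1)
sum: t=0:+1/144 t=1:−1/48 t=2:+1/480 = -17/1440
3j²(2 4 4; 0 -1 1) = Δ·Π!·Σ² = 289/13860  (sign +1)
combine: 4πI² = 405·20/693·289/13860 = 1445/5929
take √, sign -1: I = -0.13926381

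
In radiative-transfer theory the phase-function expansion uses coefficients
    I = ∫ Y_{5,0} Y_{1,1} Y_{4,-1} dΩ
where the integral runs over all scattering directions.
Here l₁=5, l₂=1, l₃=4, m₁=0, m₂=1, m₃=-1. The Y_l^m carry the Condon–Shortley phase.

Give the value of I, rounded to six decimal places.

0.155288

m-sum 0 ✓  L=10 even ✓  4≤4≤6 ✓
Π(2lᵢ+1) = 11×3×9 = 297
triangle coeff Δ(5,1,4) = 1/495
Σ_t [1,1]: t=1:−1/576 = -1/576
(3j)²=5/99 [(5 1 4; 0 0 0)], sign=-1
Σ_t [2,2]: t=2:+1/1440 = 1/1440
(3j)²=2/99 [(5 1 4; 0 1 -1)], sign=-1
⇒ 4πI² = 10/33
I = (+1)√(10/33/(4π)) = 0.15528807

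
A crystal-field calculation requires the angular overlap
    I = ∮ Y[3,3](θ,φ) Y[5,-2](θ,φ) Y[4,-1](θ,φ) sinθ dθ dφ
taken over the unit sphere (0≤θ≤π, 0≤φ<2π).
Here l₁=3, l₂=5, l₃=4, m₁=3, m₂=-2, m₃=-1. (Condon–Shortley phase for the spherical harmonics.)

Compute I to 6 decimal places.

-0.179179

Rules hold: Σm=0, L=12 even, 2≤4≤8.
N = 7·11·9 = 693
Δ = 4!·2!·6!/13! = 1/180180
Racah Σ t=1..3: t=1:−1/576 t=2:+1/144 t=3:−1/576 = 1/288
⇒ 3j(3 5 4; 0 0 0)² = 20/1001, sgn +1
Racah Σ t=0..0: t=0:+1/1728 = 1/1728
⇒ 3j(3 5 4; 3 -2 -1)² = 25/858, sgn -1
4πI² = N·(3j₀)²·(3jₘ)² = 750/1859
I = -1·√(0.403443/4π) = -0.17917854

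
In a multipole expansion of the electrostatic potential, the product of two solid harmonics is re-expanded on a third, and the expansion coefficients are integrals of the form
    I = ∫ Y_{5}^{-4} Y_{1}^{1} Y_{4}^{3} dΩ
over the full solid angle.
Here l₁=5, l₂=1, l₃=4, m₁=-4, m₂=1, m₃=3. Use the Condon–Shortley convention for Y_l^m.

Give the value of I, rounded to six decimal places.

0.294638

Checks pass: Σm=0; 10 even; l₃=4∈[4,6].
(2·5+1)(2·1+1)(2·4+1) = 297
Δ: 2! 8! 0! / 11! → 1/495
sum: t=1:−1/576 = -1/576
3j²(5 1 4; 0 0 0) = Δ·Π!·Σ² = 5/99  (sign -1)
sum: t=2:+1/10080 = 1/10080
3j²(5 1 4; -4 1 3) = Δ·Π!·Σ² = 4/55  (sign -1)
combine: 4πI² = 297·5/99·4/55 = 12/11
take √, sign +1: I = 0.29463840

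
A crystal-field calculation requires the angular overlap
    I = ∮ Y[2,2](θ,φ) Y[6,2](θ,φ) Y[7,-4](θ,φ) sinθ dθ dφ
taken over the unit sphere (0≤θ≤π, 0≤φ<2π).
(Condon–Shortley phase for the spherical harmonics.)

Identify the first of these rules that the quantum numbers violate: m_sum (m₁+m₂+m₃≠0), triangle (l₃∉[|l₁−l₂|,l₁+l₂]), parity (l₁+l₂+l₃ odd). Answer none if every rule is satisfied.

Σmᵢ = 0  ✓
l₃∈[|l₁−l₂|,l₁+l₂]=[4,8], have l₃=7  ✓
Σlᵢ = 15 ⇒ odd  ✗

parity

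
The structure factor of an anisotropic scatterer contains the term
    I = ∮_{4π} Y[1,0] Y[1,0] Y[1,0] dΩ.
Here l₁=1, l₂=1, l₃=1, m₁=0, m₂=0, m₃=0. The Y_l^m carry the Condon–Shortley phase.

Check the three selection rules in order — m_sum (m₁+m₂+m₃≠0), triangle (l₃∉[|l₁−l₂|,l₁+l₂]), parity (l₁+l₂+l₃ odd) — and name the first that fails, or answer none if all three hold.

parity

Σmᵢ = 0  ✓
l₃∈[|l₁−l₂|,l₁+l₂]=[0,2], have l₃=1  ✓
Σlᵢ = 3 ⇒ odd  ✗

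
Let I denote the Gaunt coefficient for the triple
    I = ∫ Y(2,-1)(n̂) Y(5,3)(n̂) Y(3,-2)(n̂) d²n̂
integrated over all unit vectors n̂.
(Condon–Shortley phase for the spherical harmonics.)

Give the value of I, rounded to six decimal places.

Rules hold: Σm=0, L=10 even, 3≤3≤7.
N = 5·11·7 = 385
Δ = 4!·0!·6!/11! = 1/2310
Racah Σ t=2..2: t=2:+1/144 = 1/144
⇒ 3j(2 5 3; 0 0 0)² = 10/231, sgn -1
Racah Σ t=3..3: t=3:−1/720 = -1/720
⇒ 3j(2 5 3; -1 3 -2)² = 8/165, sgn +1
4πI² = N·(3j₀)²·(3jₘ)² = 80/99
I = -1·√(0.808081/4π) = -0.25358436

-0.253584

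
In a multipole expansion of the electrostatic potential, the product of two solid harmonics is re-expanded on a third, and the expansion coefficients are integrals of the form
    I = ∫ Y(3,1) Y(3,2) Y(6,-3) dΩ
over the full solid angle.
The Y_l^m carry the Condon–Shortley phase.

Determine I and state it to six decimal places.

-0.230476

m-sum 0 ✓  L=12 even ✓  0≤6≤6 ✓
Π(2lᵢ+1) = 7×7×13 = 637
triangle coeff Δ(3,3,6) = 1/12012
Σ_t [0,0]: t=0:+1/1296 = 1/1296
(3j)²=100/3003 [(3 3 6; 0 0 0)], sign=+1
Σ_t [0,0]: t=0:+1/5760 = 1/5760
(3j)²=9/286 [(3 3 6; 1 2 -3)], sign=-1
⇒ 4πI² = 1050/1573
I = (-1)√(1050/1573/(4π)) = -0.23047581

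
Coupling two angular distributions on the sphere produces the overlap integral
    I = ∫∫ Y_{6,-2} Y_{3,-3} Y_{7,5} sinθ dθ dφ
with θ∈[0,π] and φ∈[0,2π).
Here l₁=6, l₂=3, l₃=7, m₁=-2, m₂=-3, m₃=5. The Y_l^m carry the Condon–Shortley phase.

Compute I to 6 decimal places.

m-sum 0 ✓  L=16 even ✓  3≤7≤9 ✓
Π(2lᵢ+1) = 13×7×15 = 1365
triangle coeff Δ(6,3,7) = 1/2042040
Σ_t [0,2]: t=0:+1/207360 t=1:−1/57600 t=2:+1/207360 = -1/129600
(3j)²=168/12155 [(6 3 7; 0 0 0)], sign=+1
Σ_t [0,0]: t=0:+1/3870720 = 1/3870720
(3j)²=135/6188 [(6 3 7; -2 -3 5)], sign=+1
⇒ 4πI² = 17010/41327
I = (+1)√(17010/41327/(4π)) = 0.18097988

0.180980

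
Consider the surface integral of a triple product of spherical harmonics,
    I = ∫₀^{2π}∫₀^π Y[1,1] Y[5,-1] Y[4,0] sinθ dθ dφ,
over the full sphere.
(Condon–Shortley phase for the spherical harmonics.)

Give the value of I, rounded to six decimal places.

-0.190188

Rules hold: Σm=0, L=10 even, 4≤4≤6.
N = 3·11·9 = 297
Δ = 2!·0!·8!/11! = 1/495
Racah Σ t=1..1: t=1:−1/576 = -1/576
⇒ 3j(1 5 4; 0 0 0)² = 5/99, sgn -1
Racah Σ t=0..0: t=0:+1/1152 = 1/1152
⇒ 3j(1 5 4; 1 -1 0)² = 1/33, sgn +1
4πI² = N·(3j₀)²·(3jₘ)² = 5/11
I = -1·√(0.454545/4π) = -0.19018827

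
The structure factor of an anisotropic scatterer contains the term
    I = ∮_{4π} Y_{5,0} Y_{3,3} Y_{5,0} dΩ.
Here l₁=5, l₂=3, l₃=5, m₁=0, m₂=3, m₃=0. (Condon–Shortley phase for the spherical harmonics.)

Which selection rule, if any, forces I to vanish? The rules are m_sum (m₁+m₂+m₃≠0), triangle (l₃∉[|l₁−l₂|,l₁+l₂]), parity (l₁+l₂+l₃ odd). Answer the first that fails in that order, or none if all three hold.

Σmᵢ = 3  ✗
l₃∈[|l₁−l₂|,l₁+l₂]=[2,8], have l₃=5
Σlᵢ = 13 ⇒ odd

m_sum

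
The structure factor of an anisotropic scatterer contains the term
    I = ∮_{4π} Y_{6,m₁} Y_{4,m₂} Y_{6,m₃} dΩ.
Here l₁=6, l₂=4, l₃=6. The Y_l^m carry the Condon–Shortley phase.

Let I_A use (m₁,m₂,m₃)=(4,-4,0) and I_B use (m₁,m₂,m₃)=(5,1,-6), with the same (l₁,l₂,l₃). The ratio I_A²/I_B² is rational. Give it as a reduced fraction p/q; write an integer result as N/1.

Same 6,4,6: normalisation and zero-m 3j drop out of the ratio.
A: Δ: 4! 8! 4! / 17! → 1/15315300; sum: t=0:+1/829440 = 1/829440; 3j²(6 4 6; 4 -4 0) = Δ·Π!·Σ² = 35/2431  (sign +1)
B: Δ: 4! 8! 4! / 17! → 1/15315300; sum: t=1:−1/5806080 = -1/5806080; 3j²(6 4 6; 5 1 -6) = Δ·Π!·Σ² = 165/6188  (sign -1)
I_A²/I_B² = (35/2431)/(165/6188) = 196/363

196/363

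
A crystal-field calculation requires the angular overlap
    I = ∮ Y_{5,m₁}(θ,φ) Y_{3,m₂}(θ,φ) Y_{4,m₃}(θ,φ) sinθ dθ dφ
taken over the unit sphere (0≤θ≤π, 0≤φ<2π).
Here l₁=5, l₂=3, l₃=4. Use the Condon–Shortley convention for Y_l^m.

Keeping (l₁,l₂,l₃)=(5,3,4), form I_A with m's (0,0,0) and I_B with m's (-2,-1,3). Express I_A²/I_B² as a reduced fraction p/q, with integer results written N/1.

1800/2401

Same 5,3,4: normalisation and zero-m 3j drop out of the ratio.
A: Δ: 4! 6! 2! / 13! → 1/180180; sum: t=1:−1/576 t=2:+1/144 t=3:−1/576 = 1/288; 3j²(5 3 4; 0 0 0) = Δ·Π!·Σ² = 20/1001  (sign +1)
B: Δ: 4! 6! 2! / 13! → 1/180180; sum: t=1:−1/4320 t=2:+1/960 = 7/8640; 3j²(5 3 4; -2 -1 3) = Δ·Π!·Σ² = 343/12870  (sign -1)
I_A²/I_B² = (20/1001)/(343/12870) = 1800/2401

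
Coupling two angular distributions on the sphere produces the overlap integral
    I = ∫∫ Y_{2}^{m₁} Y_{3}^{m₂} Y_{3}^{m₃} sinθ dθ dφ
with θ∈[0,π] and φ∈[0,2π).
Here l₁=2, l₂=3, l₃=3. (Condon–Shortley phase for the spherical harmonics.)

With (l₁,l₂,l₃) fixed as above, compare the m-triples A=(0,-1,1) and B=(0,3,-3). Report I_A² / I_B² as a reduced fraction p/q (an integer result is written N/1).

9/25

Same 2,3,3: normalisation and zero-m 3j drop out of the ratio.
A: Δ: 2! 2! 4! / 9! → 1/3780; sum: t=0:+1/16 t=1:−1/6 t=2:+1/96 = -3/32; 3j²(2 3 3; 0 -1 1) = Δ·Π!·Σ² = 3/140  (sign -1)
B: Δ: 2! 2! 4! / 9! → 1/3780; sum: t=2:+1/96 = 1/96; 3j²(2 3 3; 0 3 -3) = Δ·Π!·Σ² = 5/84  (sign +1)
I_A²/I_B² = (3/140)/(5/84) = 9/25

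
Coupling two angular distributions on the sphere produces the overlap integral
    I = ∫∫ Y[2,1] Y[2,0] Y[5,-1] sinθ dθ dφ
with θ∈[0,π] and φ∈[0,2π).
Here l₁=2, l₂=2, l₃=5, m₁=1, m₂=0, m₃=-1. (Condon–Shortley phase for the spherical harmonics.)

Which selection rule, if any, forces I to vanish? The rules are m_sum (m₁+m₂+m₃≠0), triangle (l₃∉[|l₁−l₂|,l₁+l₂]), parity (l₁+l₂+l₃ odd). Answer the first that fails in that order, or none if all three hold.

triangle

azimuthal sum: 1 + 0 − 1 = 0  ✓
0 ≤ 5 ≤ 4 (triangle on l)  ✗
L = 2 + 2 + 5 = 9 (odd)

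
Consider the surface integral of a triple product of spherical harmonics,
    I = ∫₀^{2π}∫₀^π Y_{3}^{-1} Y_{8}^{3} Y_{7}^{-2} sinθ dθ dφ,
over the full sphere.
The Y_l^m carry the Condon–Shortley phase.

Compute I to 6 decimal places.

-0.144372

Checks pass: Σm=0; 18 even; l₃=7∈[5,11].
(2·3+1)(2·8+1)(2·7+1) = 1785
Δ: 4! 2! 12! / 19! → 1/5290740
sum: t=1:−1/7257600 t=2:+1/2073600 t=3:−1/7257600 = 1/4838400
3j²(3 8 7; 0 0 0) = Δ·Π!·Σ² = 252/20995  (sign -1)
sum: t=2:+1/17418240 t=3:−1/5806080 t=4:+1/29030400 = -1/12441600
3j²(3 8 7; -1 3 -2) = Δ·Π!·Σ² = 154/12597  (sign +1)
combine: 4πI² = 1785·252/20995·154/12597 = 271656/1037153
take √, sign -1: I = -0.14437211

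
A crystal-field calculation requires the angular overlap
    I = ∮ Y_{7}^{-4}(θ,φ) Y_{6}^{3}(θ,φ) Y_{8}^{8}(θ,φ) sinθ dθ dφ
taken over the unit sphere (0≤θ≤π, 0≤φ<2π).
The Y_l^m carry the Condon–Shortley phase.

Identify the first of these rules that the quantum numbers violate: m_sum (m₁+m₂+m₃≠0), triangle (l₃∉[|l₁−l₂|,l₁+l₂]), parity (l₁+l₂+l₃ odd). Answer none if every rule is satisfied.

m_sum

Σmᵢ = 7  ✗
l₃∈[|l₁−l₂|,l₁+l₂]=[1,13], have l₃=8
Σlᵢ = 21 ⇒ odd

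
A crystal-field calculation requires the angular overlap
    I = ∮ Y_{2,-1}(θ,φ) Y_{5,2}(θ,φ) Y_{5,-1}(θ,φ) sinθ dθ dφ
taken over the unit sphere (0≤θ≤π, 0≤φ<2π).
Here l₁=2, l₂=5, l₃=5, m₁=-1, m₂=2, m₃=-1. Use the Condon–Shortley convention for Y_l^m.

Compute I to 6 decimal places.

Rules hold: Σm=0, L=12 even, 3≤5≤7.
N = 5·11·11 = 605
Δ = 2!·2!·8!/13! = 1/38610
Racah Σ t=0..2: t=0:+1/2880 t=1:−1/576 t=2:+1/2880 = -1/960
⇒ 3j(2 5 5; 0 0 0)² = 10/429, sgn +1
Racah Σ t=1..2: t=1:−1/2880 t=2:+1/1440 = 1/2880
⇒ 3j(2 5 5; -1 2 -1)² = 7/715, sgn +1
4πI² = N·(3j₀)²·(3jₘ)² = 70/507
I = +1·√(0.138067/4π) = 0.10481902

0.104819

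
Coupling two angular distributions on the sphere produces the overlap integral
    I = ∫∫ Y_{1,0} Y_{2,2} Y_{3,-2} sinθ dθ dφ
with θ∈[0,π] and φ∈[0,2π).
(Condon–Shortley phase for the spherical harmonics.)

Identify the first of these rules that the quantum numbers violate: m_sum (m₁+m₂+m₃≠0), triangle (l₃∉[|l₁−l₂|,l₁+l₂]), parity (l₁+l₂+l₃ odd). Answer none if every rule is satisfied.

azimuthal sum: 0 + 2 − 2 = 0  ✓
1 ≤ 3 ≤ 3 (triangle on l)  ✓
L = 1 + 2 + 3 = 6 (even)  ✓

none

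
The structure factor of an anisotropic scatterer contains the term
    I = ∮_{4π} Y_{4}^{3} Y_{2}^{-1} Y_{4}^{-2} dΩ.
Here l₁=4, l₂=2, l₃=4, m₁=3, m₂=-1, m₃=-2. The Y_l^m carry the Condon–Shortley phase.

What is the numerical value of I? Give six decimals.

-0.187702

Checks pass: Σm=0; 10 even; l₃=4∈[2,6].
(2·4+1)(2·2+1)(2·4+1) = 405
Δ: 2! 6! 2! / 11! → 1/13860
sum: t=0:+1/192 t=1:−1/36 t=2:+1/192 = -5/288
3j²(4 2 4; 0 0 0) = Δ·Π!·Σ² = 20/693  (sign -1)
sum: t=0:+1/240 t=1:−1/1440 = 1/288
3j²(4 2 4; 3 -1 -2) = Δ·Π!·Σ² = 5/132  (sign +1)
combine: 4πI² = 405·20/693·5/132 = 375/847
take √, sign -1: I = -0.18770204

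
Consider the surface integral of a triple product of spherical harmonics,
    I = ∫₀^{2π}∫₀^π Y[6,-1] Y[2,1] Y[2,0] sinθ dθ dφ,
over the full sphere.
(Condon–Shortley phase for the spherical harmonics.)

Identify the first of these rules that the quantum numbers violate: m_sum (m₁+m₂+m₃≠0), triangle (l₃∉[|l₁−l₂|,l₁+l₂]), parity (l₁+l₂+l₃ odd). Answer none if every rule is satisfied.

triangle

m₁+m₂+m₃ = -1 + 1 + 0 = 0  ✓
triangle: |6−2|=4 ≤ l₃=2 ≤ 6+2=8  ✗
parity: l₁+l₂+l₃ = 10 is even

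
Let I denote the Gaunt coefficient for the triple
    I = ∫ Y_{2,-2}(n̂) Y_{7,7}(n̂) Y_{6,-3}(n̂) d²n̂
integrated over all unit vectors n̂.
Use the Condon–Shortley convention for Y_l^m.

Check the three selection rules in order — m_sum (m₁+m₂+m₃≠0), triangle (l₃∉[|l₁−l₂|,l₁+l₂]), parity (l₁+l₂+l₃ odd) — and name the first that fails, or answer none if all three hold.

azimuthal sum: -2 + 7 − 3 = 2  ✗
5 ≤ 6 ≤ 9 (triangle on l)
L = 2 + 7 + 6 = 15 (odd)

m_sum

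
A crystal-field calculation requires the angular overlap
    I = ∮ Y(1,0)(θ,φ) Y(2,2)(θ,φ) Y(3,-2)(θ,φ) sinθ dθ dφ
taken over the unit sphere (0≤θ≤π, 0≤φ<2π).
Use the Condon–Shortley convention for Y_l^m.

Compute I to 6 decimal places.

0.184674

Rules hold: Σm=0, L=6 even, 1≤3≤3.
N = 3·5·7 = 105
Δ = 0!·2!·4!/7! = 1/105
Racah Σ t=0..0: t=0:+1/4 = 1/4
⇒ 3j(1 2 3; 0 0 0)² = 3/35, sgn -1
Racah Σ t=0..0: t=0:+1/24 = 1/24
⇒ 3j(1 2 3; 0 2 -2)² = 1/21, sgn -1
4πI² = N·(3j₀)²·(3jₘ)² = 3/7
I = +1·√(0.428571/4π) = 0.18467439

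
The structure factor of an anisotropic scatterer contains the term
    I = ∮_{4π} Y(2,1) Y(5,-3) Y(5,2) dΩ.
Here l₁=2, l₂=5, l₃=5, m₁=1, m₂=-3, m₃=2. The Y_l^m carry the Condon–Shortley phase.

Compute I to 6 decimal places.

m-sum 0 ✓  L=12 even ✓  3≤5≤7 ✓
Π(2lᵢ+1) = 5×11×11 = 605
triangle coeff Δ(2,5,5) = 1/38610
Σ_t [0,2]: t=0:+1/2880 t=1:−1/576 t=2:+1/2880 = -1/960
(3j)²=10/429 [(2 5 5; 0 0 0)], sign=+1
Σ_t [0,1]: t=0:+1/2880 t=1:−1/10080 = 1/4032
(3j)²=10/429 [(2 5 5; 1 -3 2)], sign=-1
⇒ 4πI² = 500/1521
I = (-1)√(500/1521/(4π)) = -0.16173926

-0.161739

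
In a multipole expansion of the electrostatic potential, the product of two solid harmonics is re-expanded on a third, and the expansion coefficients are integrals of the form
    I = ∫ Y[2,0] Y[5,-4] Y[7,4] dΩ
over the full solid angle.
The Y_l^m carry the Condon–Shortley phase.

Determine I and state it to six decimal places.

0.145565

m-sum 0 ✓  L=14 even ✓  3≤7≤7 ✓
Π(2lᵢ+1) = 5×11×15 = 825
triangle coeff Δ(2,5,7) = 1/15015
Σ_t [0,0]: t=0:+1/57600 = 1/57600
(3j)²=21/715 [(2 5 7; 0 0 0)], sign=-1
Σ_t [0,0]: t=0:+1/1451520 = 1/1451520
(3j)²=1/91 [(2 5 7; 0 -4 4)], sign=-1
⇒ 4πI² = 45/169
I = (+1)√(45/169/(4π)) = 0.14556534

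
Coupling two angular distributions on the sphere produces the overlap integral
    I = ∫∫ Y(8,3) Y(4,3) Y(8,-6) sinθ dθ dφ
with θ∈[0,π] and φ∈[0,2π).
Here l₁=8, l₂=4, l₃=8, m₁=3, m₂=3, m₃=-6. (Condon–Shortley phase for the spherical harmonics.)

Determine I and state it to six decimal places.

Checks pass: Σm=0; 20 even; l₃=8∈[4,12].
(2·8+1)(2·4+1)(2·8+1) = 2601
Δ: 4! 12! 4! / 21! → 1/185175900
sum: t=0:+1/557383680 t=1:−1/21772800 t=2:+1/8294400 t=3:−1/21772800 t=4:+1/557383680 = 1/30965760
3j²(8 4 8; 0 0 0) = Δ·Π!·Σ² = 36/4199  (sign +1)
sum: t=3:−1/1045094400 t=4:+1/5748019200 = -1/1277337600
3j²(8 4 8; 3 3 -6) = Δ·Π!·Σ² = 9/646  (sign -1)
combine: 4πI² = 2601·36/4199·9/646 = 1458/4693
take √, sign -1: I = -0.15723476

-0.157235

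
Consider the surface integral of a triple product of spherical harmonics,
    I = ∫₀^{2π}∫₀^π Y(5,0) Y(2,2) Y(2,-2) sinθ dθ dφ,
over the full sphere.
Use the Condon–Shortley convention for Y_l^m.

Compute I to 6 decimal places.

l₃=2 ∉ [3,7] — triangle fails ⇒ I = 0

0.000000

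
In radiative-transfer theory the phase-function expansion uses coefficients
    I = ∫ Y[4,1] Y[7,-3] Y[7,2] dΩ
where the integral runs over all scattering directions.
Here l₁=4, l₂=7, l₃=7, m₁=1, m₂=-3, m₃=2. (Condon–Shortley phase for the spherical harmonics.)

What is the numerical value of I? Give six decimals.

Rules hold: Σm=0, L=18 even, 3≤7≤11.
N = 9·15·15 = 2025
Δ = 4!·4!·10!/19! = 1/58198140
Racah Σ t=0..4: t=0:+1/17418240 t=1:−1/622080 t=2:+1/230400 t=3:−1/622080 t=4:+1/17418240 = 1/806400
⇒ 3j(4 7 7; 0 0 0)² = 2268/230945, sgn -1
Racah Σ t=0..3: t=0:+1/2488320 t=1:−1/725760 t=2:+1/1935360 t=3:−1/52254720 = -5/10450944
⇒ 3j(4 7 7; 1 -3 2)² = 31250/2909907, sgn +1
4πI² = N·(3j₀)²·(3jₘ)² = 455625000/2133423721
I = -1·√(0.213565/4π) = -0.13036478

-0.130365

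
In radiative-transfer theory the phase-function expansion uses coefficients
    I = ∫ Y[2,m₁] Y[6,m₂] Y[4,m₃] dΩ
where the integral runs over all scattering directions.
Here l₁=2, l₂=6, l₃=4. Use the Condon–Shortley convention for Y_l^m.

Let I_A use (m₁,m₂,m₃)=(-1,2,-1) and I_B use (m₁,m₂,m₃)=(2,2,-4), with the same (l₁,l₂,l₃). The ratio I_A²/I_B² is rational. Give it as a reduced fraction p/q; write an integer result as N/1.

l's match ⇒ only the (l;m) 3-j factors differ between A and B.
A: triangle coeff Δ(2,6,4) = 1/6435; Σ_t [3,3]: t=3:−1/4320 = -1/4320; (3j)²=224/6435 [(2 6 4; -1 2 -1)], sign=+1
B: triangle coeff Δ(2,6,4) = 1/6435; Σ_t [0,0]: t=0:+1/967680 = 1/967680; (3j)²=1/6435 [(2 6 4; 2 2 -4)], sign=+1
I_A²/I_B² = (224/6435)/(1/6435) = 224/1

224/1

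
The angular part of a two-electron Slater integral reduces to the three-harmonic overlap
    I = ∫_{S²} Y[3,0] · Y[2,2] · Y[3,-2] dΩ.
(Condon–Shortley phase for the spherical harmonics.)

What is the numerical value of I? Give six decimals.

-0.188063

m-sum 0 ✓  L=8 even ✓  1≤3≤5 ✓
Π(2lᵢ+1) = 7×5×7 = 245
triangle coeff Δ(3,2,3) = 1/3780
Σ_t [0,2]: t=0:+1/24 t=1:−1/4 t=2:+1/24 = -1/6
(3j)²=4/105 [(3 2 3; 0 0 0)], sign=+1
Σ_t [2,2]: t=2:+1/24 = 1/24
(3j)²=1/21 [(3 2 3; 0 2 -2)], sign=-1
⇒ 4πI² = 4/9
I = (-1)√(4/9/(4π)) = -0.18806319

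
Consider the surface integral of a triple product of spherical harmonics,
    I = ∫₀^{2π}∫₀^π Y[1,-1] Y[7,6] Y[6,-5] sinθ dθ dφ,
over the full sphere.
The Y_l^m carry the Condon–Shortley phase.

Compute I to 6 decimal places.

m-sum 0 ✓  L=14 even ✓  6≤6≤8 ✓
Π(2lᵢ+1) = 3×15×13 = 585
triangle coeff Δ(1,7,6) = 1/1365
Σ_t [1,1]: t=1:−1/518400 = -1/518400
(3j)²=7/195 [(1 7 6; 0 0 0)], sign=-1
Σ_t [2,2]: t=2:+1/79833600 = 1/79833600
(3j)²=2/35 [(1 7 6; -1 6 -5)], sign=-1
⇒ 4πI² = 6/5
I = (+1)√(6/5/(4π)) = 0.30901936

0.309019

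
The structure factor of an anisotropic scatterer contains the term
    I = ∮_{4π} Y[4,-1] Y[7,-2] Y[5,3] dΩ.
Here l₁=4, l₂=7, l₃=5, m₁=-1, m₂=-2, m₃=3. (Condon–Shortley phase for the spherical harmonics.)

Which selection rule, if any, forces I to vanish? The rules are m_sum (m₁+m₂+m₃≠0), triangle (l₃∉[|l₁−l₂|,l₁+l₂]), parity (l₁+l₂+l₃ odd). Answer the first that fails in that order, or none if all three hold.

none

m₁+m₂+m₃ = -1 − 2 + 3 = 0  ✓
triangle: |4−7|=3 ≤ l₃=5 ≤ 4+7=11  ✓
parity: l₁+l₂+l₃ = 16 is even  ✓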